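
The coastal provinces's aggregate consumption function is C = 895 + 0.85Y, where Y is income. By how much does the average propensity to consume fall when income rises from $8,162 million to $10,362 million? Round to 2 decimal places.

ΔAPC = 0.02

At Y = 8162: C = 895 + 0.85(8162) = 7832.7, APC = 7832.7/8162 = 0.960
At Y = 10362: C = 9702.7, APC = 9702.7/10362 = 0.936
Fall in APC = 0.960 − 0.936 = 0.024 ≈ 0.02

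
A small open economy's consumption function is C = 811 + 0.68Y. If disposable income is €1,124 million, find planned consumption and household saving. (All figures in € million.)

C = 1575.32; S = -451.32

C = 811 + 0.68(1124) = 811 + 764.32 = 1575.32
S = Y − C = 1124 − 1575.32 = -451.32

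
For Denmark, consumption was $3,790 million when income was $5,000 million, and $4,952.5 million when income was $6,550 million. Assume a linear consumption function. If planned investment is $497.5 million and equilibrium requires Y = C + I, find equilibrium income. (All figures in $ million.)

Y = 2150

MPC = (4952.5 − 3790)/(6550 − 5000) = 1162.5/1550 = 0.75
a = 3790 − 0.75(5000) = 40
Equilibrium: Y = 40 + 0.75Y + 497.5
0.25Y = 537.5, so Y = 537.5/0.25 = 2150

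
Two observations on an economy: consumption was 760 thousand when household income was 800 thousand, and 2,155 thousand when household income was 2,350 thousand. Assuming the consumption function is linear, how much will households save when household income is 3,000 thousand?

MPC = (2155 − 760)/(2350 − 800) = 1395/1550 = 0.9
a = 760 − 0.9(800) = 760 − 720 = 40
C = 40 + 0.9(3000) = 2740
S = 3000 − 2740 = 260

S = 260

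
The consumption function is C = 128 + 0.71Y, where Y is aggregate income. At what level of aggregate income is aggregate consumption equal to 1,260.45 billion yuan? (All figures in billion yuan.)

Y = 1595

128 + 0.71Y = 1260.45
0.71Y = 1132.45, so Y = 1132.45/0.71 = 1595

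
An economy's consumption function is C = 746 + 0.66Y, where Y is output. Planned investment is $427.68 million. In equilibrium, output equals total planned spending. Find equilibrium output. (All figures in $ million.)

Y = C + I = 746 + 0.66Y + 427.68
Y − 0.66Y = 1173.68
0.34Y = 1173.68, so Y = 1173.68/0.34 = 3452

Y = 3452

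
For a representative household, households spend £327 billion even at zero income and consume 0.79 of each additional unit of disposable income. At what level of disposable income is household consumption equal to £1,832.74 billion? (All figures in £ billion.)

327 + 0.79Y = 1832.74
0.79Y = 1505.74, so Y = 1505.74/0.79 = 1906

Y = 1906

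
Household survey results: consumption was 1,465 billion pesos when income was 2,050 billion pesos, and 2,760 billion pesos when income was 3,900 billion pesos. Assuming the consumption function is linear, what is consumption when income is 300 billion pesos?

C = 240

MPC = (2760 − 1465)/(3900 − 2050) = 1295/1850 = 0.7
a = 1465 − 0.7(2050) = 1465 − 1435 = 30
C = 30 + 0.7(300) = 30 + 210 = 240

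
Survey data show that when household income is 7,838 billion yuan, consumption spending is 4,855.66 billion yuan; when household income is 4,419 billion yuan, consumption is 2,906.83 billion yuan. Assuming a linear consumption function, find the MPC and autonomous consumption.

MPC = ΔC/ΔY = (4855.66 − 2906.83)/(7838 − 4419) = 1948.83/3419 = 0.57
a = C − MPC·Y = 2906.83 − 0.57(4419) = 2906.83 − 2518.83 = 388

MPC = 0.57; a = 388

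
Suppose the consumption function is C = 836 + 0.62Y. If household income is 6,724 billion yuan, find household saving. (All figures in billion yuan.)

C = 836 + 0.62(6724) = 836 + 4168.88 = 5004.88
S = Y − C = 6724 − 5004.88 = 1719.12

S = 1719.12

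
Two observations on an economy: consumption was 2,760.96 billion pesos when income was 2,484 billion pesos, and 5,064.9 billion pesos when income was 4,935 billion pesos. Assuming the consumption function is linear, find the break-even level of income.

MPC = (5064.9 − 2760.96)/(4935 − 2484) = 2303.94/2451 = 0.94
a = 2760.96 − 0.94(2484) = 2760.96 − 2334.96 = 426
Break-even: Y = a/(1−MPC) = 426/0.06 = 7100

Y = 7100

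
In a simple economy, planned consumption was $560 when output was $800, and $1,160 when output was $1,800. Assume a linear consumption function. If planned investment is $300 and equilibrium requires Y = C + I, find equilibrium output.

Y = 950

MPC = (1160 − 560)/(1800 − 800) = 600/1000 = 0.6
a = 560 − 0.6(800) = 80
Equilibrium: Y = 80 + 0.6Y + 300
0.4Y = 380, so Y = 380/0.4 = 950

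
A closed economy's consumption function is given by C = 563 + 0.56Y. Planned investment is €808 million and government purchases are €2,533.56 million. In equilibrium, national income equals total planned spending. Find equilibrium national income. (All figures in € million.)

Y = 8874

Y = C + I + G = 563 + 0.56Y + 808 + 2533.56
Y − 0.56Y = 3904.56
0.44Y = 3904.56, so Y = 3904.56/0.44 = 8874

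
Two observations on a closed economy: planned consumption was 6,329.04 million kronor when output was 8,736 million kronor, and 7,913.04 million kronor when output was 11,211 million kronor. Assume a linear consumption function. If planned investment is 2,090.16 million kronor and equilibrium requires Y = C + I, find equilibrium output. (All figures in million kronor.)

Y = 7856

MPC = (7913.04 − 6329.04)/(11211 − 8736) = 1584/2475 = 0.64
a = 6329.04 − 0.64(8736) = 738
Equilibrium: Y = 738 + 0.64Y + 2090.16
0.36Y = 2828.16, so Y = 2828.16/0.36 = 7856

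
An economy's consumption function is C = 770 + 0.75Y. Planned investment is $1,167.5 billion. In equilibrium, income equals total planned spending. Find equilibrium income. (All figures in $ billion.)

Y = 7750

Y = C + I = 770 + 0.75Y + 1167.5
Y − 0.75Y = 1937.5
0.25Y = 1937.5, so Y = 1937.5/0.25 = 7750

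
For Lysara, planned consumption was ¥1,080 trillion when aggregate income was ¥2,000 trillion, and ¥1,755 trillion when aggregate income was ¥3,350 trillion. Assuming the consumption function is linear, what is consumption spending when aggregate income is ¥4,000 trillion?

C = 2080

MPC = (1755 − 1080)/(3350 − 2000) = 675/1350 = 0.5
a = 1080 − 0.5(2000) = 1080 − 1000 = 80
C = 80 + 0.5(4000) = 80 + 2000 = 2080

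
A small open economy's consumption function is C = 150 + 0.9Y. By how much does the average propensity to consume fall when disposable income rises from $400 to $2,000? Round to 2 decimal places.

At Y = 400: C = 150 + 0.9(400) = 510, APC = 510/400 = 1.275
At Y = 2000: C = 1950, APC = 1950/2000 = 0.975
Fall in APC = 1.275 − 0.975 = 0.30

ΔAPC = 0.30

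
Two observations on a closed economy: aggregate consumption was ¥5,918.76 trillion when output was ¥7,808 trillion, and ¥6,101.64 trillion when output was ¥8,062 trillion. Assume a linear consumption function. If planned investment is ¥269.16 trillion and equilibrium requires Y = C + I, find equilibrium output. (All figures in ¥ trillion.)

MPC = (6101.64 − 5918.76)/(8062 − 7808) = 182.88/254 = 0.72
a = 5918.76 − 0.72(7808) = 297
Equilibrium: Y = 297 + 0.72Y + 269.16
0.28Y = 566.16, so Y = 566.16/0.28 = 2022

Y = 2022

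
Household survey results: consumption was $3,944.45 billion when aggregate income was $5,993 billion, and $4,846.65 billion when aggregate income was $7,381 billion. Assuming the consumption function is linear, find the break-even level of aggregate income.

MPC = (4846.65 − 3944.45)/(7381 − 5993) = 902.2/1388 = 0.65
a = 3944.45 − 0.65(5993) = 3944.45 − 3895.45 = 49
Break-even: Y = a/(1−MPC) = 49/0.35 = 140

Y = 140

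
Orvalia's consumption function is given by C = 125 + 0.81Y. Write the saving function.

S = Y − C = Y − (125 + 0.81Y) = -125 + (1 − 0.81)Y

S = -125 + 0.19Y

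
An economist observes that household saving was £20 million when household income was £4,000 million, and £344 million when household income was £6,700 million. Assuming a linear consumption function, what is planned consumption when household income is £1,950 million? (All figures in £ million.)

C = 2176

MPS = ΔS/ΔY = (344 − 20)/(6700 − 4000) = 324/2700 = 0.12
MPC = 1 − MPS = 0.88
Autonomous saving = 20 − 0.12(4000) = -460, so a = 460
C = 460 + 0.88(1950) = 460 + 1716 = 2176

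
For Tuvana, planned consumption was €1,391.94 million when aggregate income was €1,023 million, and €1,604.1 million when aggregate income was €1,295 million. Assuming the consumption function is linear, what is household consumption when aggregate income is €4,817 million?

C = 4351.26

MPC = (1604.1 − 1391.94)/(1295 − 1023) = 212.16/272 = 0.78
a = 1391.94 − 0.78(1023) = 1391.94 − 797.94 = 594
C = 594 + 0.78(4817) = 594 + 3757.26 = 4351.26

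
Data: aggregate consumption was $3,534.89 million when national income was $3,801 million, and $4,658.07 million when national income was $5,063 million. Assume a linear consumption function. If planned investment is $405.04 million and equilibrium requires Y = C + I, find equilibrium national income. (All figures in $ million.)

Y = 5064

MPC = (4658.07 − 3534.89)/(5063 − 3801) = 1123.18/1262 = 0.89
a = 3534.89 − 0.89(3801) = 152
Equilibrium: Y = 152 + 0.89Y + 405.04
0.11Y = 557.04, so Y = 557.04/0.11 = 5064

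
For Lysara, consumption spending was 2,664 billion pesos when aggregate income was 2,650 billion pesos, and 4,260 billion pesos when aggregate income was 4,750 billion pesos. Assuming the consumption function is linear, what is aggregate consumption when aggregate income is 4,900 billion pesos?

MPC = (4260 − 2664)/(4750 − 2650) = 1596/2100 = 0.76
a = 2664 − 0.76(2650) = 2664 − 2014 = 650
C = 650 + 0.76(4900) = 650 + 3724 = 4374

C = 4374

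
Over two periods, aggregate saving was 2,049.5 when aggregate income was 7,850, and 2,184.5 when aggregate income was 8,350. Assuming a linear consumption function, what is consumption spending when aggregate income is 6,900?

C = 5107

MPS = ΔS/ΔY = (2184.5 − 2049.5)/(8350 − 7850) = 135/500 = 0.27
MPC = 1 − MPS = 0.73
Autonomous saving = 2049.5 − 0.27(7850) = -70, so a = 70
C = 70 + 0.73(6900) = 70 + 5037 = 5107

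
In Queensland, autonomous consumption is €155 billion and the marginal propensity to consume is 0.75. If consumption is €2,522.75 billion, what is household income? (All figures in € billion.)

Y = 3157

155 + 0.75Y = 2522.75
0.75Y = 2367.75, so Y = 2367.75/0.75 = 3157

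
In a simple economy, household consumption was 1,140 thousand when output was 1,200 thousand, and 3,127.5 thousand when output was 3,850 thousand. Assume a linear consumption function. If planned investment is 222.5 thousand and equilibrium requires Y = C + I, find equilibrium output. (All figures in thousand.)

MPC = (3127.5 − 1140)/(3850 − 1200) = 1987.5/2650 = 0.75
a = 1140 − 0.75(1200) = 240
Equilibrium: Y = 240 + 0.75Y + 222.5
0.25Y = 462.5, so Y = 462.5/0.25 = 1850

Y = 1850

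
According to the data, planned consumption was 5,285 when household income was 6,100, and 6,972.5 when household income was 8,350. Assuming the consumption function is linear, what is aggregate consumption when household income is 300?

C = 935

MPC = (6972.5 − 5285)/(8350 − 6100) = 1687.5/2250 = 0.75
a = 5285 − 0.75(6100) = 5285 − 4575 = 710
C = 710 + 0.75(300) = 710 + 225 = 935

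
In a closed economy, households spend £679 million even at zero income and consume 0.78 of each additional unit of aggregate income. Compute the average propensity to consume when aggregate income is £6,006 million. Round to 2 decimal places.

C = 679 + 0.78(6006) = 5363.68
APC = C/Y = 5363.68/6006 = 0.89

APC = 0.89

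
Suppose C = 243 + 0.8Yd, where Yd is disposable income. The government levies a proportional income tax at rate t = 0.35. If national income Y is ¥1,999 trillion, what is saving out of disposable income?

S = 16.87

Yd = (1 − 0.35)(1999) = 0.65(1999) = 1299.35
C = 243 + 0.8(1299.35) = 243 + 1039.48 = 1282.48
S = Yd − C = 1299.35 − 1282.48 = 16.87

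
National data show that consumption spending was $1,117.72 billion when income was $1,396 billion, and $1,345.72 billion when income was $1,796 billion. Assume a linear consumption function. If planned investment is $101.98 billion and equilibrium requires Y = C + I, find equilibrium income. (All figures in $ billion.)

MPC = (1345.72 − 1117.72)/(1796 − 1396) = 228/400 = 0.57
a = 1117.72 − 0.57(1396) = 322
Equilibrium: Y = 322 + 0.57Y + 101.98
0.43Y = 423.98, so Y = 423.98/0.43 = 986

Y = 986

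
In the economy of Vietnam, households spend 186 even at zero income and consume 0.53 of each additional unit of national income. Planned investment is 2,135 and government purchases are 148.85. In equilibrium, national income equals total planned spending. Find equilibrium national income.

Y = C + I + G = 186 + 0.53Y + 2135 + 148.85
Y − 0.53Y = 2469.85
0.47Y = 2469.85, so Y = 2469.85/0.47 = 5255

Y = 5255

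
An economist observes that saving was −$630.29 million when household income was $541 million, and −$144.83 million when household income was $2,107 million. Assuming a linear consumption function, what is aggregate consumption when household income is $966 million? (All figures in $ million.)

C = 1464.54

MPS = ΔS/ΔY = (-144.83 − (-630.29))/(2107 − 541) = 485.46/1566 = 0.31
MPC = 1 − MPS = 0.69
Autonomous saving = -630.29 − 0.31(541) = -798, so a = 798
C = 798 + 0.69(966) = 798 + 666.54 = 1464.54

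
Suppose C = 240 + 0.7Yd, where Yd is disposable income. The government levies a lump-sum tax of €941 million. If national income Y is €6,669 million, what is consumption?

Yd = Y − T = 6669 − 941 = 5728
C = 240 + 0.7(5728) = 240 + 4009.6 = 4249.6

C = 4249.6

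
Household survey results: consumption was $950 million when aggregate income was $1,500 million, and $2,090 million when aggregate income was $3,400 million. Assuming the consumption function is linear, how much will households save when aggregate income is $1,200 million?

S = 430

MPC = (2090 − 950)/(3400 − 1500) = 1140/1900 = 0.6
a = 950 − 0.6(1500) = 950 − 900 = 50
C = 50 + 0.6(1200) = 770
S = 1200 − 770 = 430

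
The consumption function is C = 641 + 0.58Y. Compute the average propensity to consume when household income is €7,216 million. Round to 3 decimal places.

C = 641 + 0.58(7216) = 4826.28
APC = C/Y = 4826.28/7216 = 0.669

APC = 0.669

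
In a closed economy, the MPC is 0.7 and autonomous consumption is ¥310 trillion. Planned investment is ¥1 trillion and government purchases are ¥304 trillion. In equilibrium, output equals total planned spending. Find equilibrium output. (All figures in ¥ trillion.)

Y = C + I + G = 310 + 0.7Y + 1 + 304
Y − 0.7Y = 615
0.3Y = 615, so Y = 615/0.3 = 2050

Y = 2050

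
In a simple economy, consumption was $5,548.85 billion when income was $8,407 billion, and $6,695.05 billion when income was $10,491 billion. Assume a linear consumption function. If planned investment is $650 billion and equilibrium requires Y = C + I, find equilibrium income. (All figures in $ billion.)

MPC = (6695.05 − 5548.85)/(10491 − 8407) = 1146.2/2084 = 0.55
a = 5548.85 − 0.55(8407) = 925
Equilibrium: Y = 925 + 0.55Y + 650
0.45Y = 1575, so Y = 1575/0.45 = 3500

Y = 3500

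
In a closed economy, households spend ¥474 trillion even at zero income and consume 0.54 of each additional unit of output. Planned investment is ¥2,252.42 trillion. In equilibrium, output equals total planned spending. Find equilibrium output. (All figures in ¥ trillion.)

Y = C + I = 474 + 0.54Y + 2252.42
Y − 0.54Y = 2726.42
0.46Y = 2726.42, so Y = 2726.42/0.46 = 5927

Y = 5927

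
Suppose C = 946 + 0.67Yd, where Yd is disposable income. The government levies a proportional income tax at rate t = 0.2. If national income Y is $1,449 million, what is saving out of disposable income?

S = -563.464

Yd = (1 − 0.2)(1449) = 0.8(1449) = 1159.2
C = 946 + 0.67(1159.2) = 946 + 776.664 = 1722.664
S = Yd − C = 1159.2 − 1722.664 = -563.464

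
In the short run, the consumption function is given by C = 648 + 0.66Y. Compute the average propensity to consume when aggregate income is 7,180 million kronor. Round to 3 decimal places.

APC = 0.750

C = 648 + 0.66(7180) = 5386.8
APC = C/Y = 5386.8/7180 = 0.750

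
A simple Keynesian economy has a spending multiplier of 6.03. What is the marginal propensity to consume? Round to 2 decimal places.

k = 1/(1 − MPC), so 1 − MPC = 1/k = 1/6.03 = 0.1658
MPC = 1 − 0.1658 = 0.83

MPC = 0.83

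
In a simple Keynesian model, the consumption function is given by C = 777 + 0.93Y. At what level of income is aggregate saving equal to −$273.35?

Y = 7195

S = Y − C = -777 + 0.07Y
-777 + 0.07Y = -273.35, so 0.07Y = 503.65 and Y = 7195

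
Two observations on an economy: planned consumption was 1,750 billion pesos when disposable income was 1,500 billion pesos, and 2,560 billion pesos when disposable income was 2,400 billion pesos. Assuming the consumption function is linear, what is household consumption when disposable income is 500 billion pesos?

C = 850

MPC = (2560 − 1750)/(2400 − 1500) = 810/900 = 0.9
a = 1750 − 0.9(1500) = 1750 − 1350 = 400
C = 400 + 0.9(500) = 400 + 450 = 850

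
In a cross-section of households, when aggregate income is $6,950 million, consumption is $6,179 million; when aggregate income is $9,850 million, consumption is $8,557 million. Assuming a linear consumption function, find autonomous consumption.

a = 480

MPC = ΔC/ΔY = (8557 − 6179)/(9850 − 6950) = 2378/2900 = 0.82
a = C − MPC·Y = 6179 − 0.82(6950) = 6179 − 5699 = 480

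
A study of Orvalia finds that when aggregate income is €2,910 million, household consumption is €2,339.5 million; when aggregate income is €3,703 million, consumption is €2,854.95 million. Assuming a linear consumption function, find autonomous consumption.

MPC = ΔC/ΔY = (2854.95 − 2339.5)/(3703 − 2910) = 515.45/793 = 0.65
a = C − MPC·Y = 2339.5 − 0.65(2910) = 2339.5 − 1891.5 = 448

a = 448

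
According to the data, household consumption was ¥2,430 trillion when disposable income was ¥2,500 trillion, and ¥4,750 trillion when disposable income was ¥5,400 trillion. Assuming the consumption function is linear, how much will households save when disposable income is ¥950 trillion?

S = -240

MPC = (4750 − 2430)/(5400 − 2500) = 2320/2900 = 0.8
a = 2430 − 0.8(2500) = 2430 − 2000 = 430
C = 430 + 0.8(950) = 1190
S = 950 − 1190 = -240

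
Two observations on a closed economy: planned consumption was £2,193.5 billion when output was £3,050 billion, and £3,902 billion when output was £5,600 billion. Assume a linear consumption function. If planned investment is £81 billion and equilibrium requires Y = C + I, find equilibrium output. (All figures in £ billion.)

MPC = (3902 − 2193.5)/(5600 − 3050) = 1708.5/2550 = 0.67
a = 2193.5 − 0.67(3050) = 150
Equilibrium: Y = 150 + 0.67Y + 81
0.33Y = 231, so Y = 231/0.33 = 700

Y = 700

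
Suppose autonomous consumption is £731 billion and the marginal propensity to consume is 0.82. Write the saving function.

S = -731 + 0.18Y

S = Y − C = Y − (731 + 0.82Y) = -731 + (1 − 0.82)Y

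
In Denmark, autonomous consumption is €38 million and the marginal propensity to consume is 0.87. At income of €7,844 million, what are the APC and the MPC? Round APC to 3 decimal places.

APC = 0.875; MPC = 0.87

MPC = 0.87 (the slope of the consumption function)
C = 38 + 0.87(7844) = 6862.28, so APC = 6862.28/7844 = 0.875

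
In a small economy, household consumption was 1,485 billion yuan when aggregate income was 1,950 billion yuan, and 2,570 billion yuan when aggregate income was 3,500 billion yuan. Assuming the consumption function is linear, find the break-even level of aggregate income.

Y = 400

MPC = (2570 − 1485)/(3500 − 1950) = 1085/1550 = 0.7
a = 1485 − 0.7(1950) = 1485 − 1365 = 120
Break-even: Y = a/(1−MPC) = 120/0.3 = 400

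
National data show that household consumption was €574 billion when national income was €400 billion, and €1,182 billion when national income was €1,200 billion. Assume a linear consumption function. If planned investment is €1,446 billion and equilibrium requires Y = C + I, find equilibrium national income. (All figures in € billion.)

MPC = (1182 − 574)/(1200 − 400) = 608/800 = 0.76
a = 574 − 0.76(400) = 270
Equilibrium: Y = 270 + 0.76Y + 1446
0.24Y = 1716, so Y = 1716/0.24 = 7150

Y = 7150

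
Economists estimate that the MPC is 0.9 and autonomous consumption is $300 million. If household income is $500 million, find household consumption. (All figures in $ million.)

C = 300 + 0.9(500) = 300 + 450 = 750

C = 750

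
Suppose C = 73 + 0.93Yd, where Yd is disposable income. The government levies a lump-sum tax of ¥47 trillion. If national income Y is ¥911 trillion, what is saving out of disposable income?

Yd = Y − T = 911 − 47 = 864
C = 73 + 0.93(864) = 73 + 803.52 = 876.52
S = Yd − C = 864 − 876.52 = -12.52

S = -12.52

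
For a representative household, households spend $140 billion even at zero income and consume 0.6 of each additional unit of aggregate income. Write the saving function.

S = -140 + 0.4Y

S = Y − C = Y − (140 + 0.6Y) = -140 + (1 − 0.6)Y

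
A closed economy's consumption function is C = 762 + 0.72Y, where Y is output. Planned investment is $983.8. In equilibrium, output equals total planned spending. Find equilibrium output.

Y = 6235

Y = C + I = 762 + 0.72Y + 983.8
Y − 0.72Y = 1745.8
0.28Y = 1745.8, so Y = 1745.8/0.28 = 6235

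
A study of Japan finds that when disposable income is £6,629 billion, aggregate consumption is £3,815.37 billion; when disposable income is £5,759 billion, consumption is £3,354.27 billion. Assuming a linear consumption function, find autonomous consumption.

a = 302

MPC = ΔC/ΔY = (3815.37 − 3354.27)/(6629 − 5759) = 461.1/870 = 0.53
a = C − MPC·Y = 3354.27 − 0.53(5759) = 3354.27 − 3052.27 = 302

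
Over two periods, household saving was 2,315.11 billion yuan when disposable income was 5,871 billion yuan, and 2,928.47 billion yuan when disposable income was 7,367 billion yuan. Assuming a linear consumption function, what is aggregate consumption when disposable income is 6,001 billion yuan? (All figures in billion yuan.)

C = 3632.59

MPS = ΔS/ΔY = (2928.47 − 2315.11)/(7367 − 5871) = 613.36/1496 = 0.41
MPC = 1 − MPS = 0.59
Autonomous saving = 2315.11 − 0.41(5871) = -92, so a = 92
C = 92 + 0.59(6001) = 92 + 3540.59 = 3632.59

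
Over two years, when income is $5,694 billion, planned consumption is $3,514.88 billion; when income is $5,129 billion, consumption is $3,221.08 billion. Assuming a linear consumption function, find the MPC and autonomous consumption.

MPC = 0.52; a = 554

MPC = ΔC/ΔY = (3514.88 − 3221.08)/(5694 − 5129) = 293.8/565 = 0.52
a = C − MPC·Y = 3221.08 − 0.52(5129) = 3221.08 − 2667.08 = 554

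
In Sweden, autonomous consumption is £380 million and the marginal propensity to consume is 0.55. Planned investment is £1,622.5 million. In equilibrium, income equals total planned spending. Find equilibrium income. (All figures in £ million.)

Y = C + I = 380 + 0.55Y + 1622.5
Y − 0.55Y = 2002.5
0.45Y = 2002.5, so Y = 2002.5/0.45 = 4450

Y = 4450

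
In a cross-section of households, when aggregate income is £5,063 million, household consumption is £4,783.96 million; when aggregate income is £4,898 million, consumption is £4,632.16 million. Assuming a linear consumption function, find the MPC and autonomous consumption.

MPC = ΔC/ΔY = (4783.96 − 4632.16)/(5063 − 4898) = 151.8/165 = 0.92
a = C − MPC·Y = 4632.16 − 0.92(4898) = 4632.16 − 4506.16 = 126

MPC = 0.92; a = 126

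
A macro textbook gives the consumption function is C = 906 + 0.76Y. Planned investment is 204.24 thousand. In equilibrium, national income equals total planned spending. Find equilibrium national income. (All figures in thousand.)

Y = C + I = 906 + 0.76Y + 204.24
Y − 0.76Y = 1110.24
0.24Y = 1110.24, so Y = 1110.24/0.24 = 4626

Y = 4626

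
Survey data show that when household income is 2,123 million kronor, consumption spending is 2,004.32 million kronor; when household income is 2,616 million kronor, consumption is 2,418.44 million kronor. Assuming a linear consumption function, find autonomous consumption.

a = 221

MPC = ΔC/ΔY = (2418.44 − 2004.32)/(2616 − 2123) = 414.12/493 = 0.84
a = C − MPC·Y = 2004.32 − 0.84(2123) = 2004.32 − 1783.32 = 221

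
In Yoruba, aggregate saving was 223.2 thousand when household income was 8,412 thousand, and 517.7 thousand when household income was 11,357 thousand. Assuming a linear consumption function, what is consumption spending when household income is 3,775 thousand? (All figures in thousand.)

MPS = ΔS/ΔY = (517.7 − 223.2)/(11357 − 8412) = 294.5/2945 = 0.1
MPC = 1 − MPS = 0.9
Autonomous saving = 223.2 − 0.1(8412) = -618, so a = 618
C = 618 + 0.9(3775) = 618 + 3397.5 = 4015.5

C = 4015.5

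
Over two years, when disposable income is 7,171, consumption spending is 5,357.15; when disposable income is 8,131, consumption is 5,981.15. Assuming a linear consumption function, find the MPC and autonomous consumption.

MPC = 0.65; a = 696

MPC = ΔC/ΔY = (5981.15 − 5357.15)/(8131 − 7171) = 624/960 = 0.65
a = C − MPC·Y = 5357.15 − 0.65(7171) = 5357.15 − 4661.15 = 696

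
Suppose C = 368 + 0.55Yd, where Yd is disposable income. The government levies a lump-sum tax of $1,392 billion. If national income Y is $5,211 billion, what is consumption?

Yd = Y − T = 5211 − 1392 = 3819
C = 368 + 0.55(3819) = 368 + 2100.45 = 2468.45

C = 2468.45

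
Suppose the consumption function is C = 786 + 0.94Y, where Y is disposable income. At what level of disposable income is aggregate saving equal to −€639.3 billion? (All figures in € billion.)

Y = 2445

S = Y − C = -786 + 0.06Y
-786 + 0.06Y = -639.3, so 0.06Y = 146.7 and Y = 2445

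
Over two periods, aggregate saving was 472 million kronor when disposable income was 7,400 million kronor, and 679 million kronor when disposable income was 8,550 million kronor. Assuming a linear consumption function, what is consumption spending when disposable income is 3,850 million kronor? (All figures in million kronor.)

C = 4017

MPS = ΔS/ΔY = (679 − 472)/(8550 − 7400) = 207/1150 = 0.18
MPC = 1 − MPS = 0.82
Autonomous saving = 472 − 0.18(7400) = -860, so a = 860
C = 860 + 0.82(3850) = 860 + 3157 = 4017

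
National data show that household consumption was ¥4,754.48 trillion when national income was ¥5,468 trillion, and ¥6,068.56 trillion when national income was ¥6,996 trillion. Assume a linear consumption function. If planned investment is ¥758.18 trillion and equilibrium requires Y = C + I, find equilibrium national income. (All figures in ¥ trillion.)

Y = 5787

MPC = (6068.56 − 4754.48)/(6996 − 5468) = 1314.08/1528 = 0.86
a = 4754.48 − 0.86(5468) = 52
Equilibrium: Y = 52 + 0.86Y + 758.18
0.14Y = 810.18, so Y = 810.18/0.14 = 5787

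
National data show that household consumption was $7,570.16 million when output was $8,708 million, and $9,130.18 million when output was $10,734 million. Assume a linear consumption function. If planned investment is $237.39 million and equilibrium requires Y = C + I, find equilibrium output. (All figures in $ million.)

Y = 4793

MPC = (9130.18 − 7570.16)/(10734 − 8708) = 1560.02/2026 = 0.77
a = 7570.16 − 0.77(8708) = 865
Equilibrium: Y = 865 + 0.77Y + 237.39
0.23Y = 1102.39, so Y = 1102.39/0.23 = 4793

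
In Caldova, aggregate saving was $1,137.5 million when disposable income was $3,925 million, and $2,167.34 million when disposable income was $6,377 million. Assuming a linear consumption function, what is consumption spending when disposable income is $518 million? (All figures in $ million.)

MPS = ΔS/ΔY = (2167.34 − 1137.5)/(6377 − 3925) = 1029.84/2452 = 0.42
MPC = 1 − MPS = 0.58
Autonomous saving = 1137.5 − 0.42(3925) = -511, so a = 511
C = 511 + 0.58(518) = 511 + 300.44 = 811.44

C = 811.44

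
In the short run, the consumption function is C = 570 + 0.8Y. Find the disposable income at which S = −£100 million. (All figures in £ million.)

S = Y − C = -570 + 0.2Y
-570 + 0.2Y = -100, so 0.2Y = 470 and Y = 2350

Y = 2350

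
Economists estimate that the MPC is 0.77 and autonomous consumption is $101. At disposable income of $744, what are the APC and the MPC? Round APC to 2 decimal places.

APC = 0.91; MPC = 0.77

MPC = 0.77 (the slope of the consumption function)
C = 101 + 0.77(744) = 673.88, so APC = 673.88/744 = 0.91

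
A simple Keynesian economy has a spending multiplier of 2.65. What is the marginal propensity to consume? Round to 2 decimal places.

MPC = 0.62

k = 1/(1 − MPC), so 1 − MPC = 1/k = 1/2.65 = 0.3774
MPC = 1 − 0.3774 = 0.62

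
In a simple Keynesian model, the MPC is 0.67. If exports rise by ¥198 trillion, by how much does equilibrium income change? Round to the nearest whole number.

ΔY ≈ 600

The multiplier is 1/(1 − MPC) = 1/0.33.
ΔY = 198/0.33 = 600.00 ≈ 600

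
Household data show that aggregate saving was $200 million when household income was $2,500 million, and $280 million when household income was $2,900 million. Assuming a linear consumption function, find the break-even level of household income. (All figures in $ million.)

MPS = ΔS/ΔY = (280 − 200)/(2900 − 2500) = 80/400 = 0.2
MPC = 1 − MPS = 0.8
From S(2500) = 200: −a + 0.2(2500) = 200, so a = 500 − 200 = 300
Break-even (S = 0): Y = a/MPS = 300/0.2 = 1500

Y = 1500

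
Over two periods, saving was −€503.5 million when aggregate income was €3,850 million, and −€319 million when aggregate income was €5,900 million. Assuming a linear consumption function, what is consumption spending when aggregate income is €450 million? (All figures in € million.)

C = 1259.5

MPS = ΔS/ΔY = (-319 − (-503.5))/(5900 − 3850) = 184.5/2050 = 0.09
MPC = 1 − MPS = 0.91
Autonomous saving = -503.5 − 0.09(3850) = -850, so a = 850
C = 850 + 0.91(450) = 850 + 409.5 = 1259.5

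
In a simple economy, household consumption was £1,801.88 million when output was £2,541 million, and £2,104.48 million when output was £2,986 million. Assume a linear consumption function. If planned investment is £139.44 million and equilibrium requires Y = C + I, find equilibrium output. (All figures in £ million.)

Y = 667

MPC = (2104.48 − 1801.88)/(2986 − 2541) = 302.6/445 = 0.68
a = 1801.88 − 0.68(2541) = 74
Equilibrium: Y = 74 + 0.68Y + 139.44
0.32Y = 213.44, so Y = 213.44/0.32 = 667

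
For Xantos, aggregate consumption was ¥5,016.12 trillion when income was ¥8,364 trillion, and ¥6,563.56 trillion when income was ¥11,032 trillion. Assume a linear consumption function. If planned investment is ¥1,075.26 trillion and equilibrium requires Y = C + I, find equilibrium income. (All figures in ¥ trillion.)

Y = 2953

MPC = (6563.56 − 5016.12)/(11032 − 8364) = 1547.44/2668 = 0.58
a = 5016.12 − 0.58(8364) = 165
Equilibrium: Y = 165 + 0.58Y + 1075.26
0.42Y = 1240.26, so Y = 1240.26/0.42 = 2953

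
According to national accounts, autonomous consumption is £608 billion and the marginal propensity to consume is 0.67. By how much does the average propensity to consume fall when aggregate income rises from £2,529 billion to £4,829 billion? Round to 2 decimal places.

ΔAPC = 0.11

At Y = 2529: C = 608 + 0.67(2529) = 2302.43, APC = 2302.43/2529 = 0.910
At Y = 4829: C = 3843.43, APC = 3843.43/4829 = 0.796
Fall in APC = 0.910 − 0.796 = 0.114 ≈ 0.11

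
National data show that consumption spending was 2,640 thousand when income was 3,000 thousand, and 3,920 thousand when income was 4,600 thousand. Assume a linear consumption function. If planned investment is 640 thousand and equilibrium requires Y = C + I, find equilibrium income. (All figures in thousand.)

MPC = (3920 − 2640)/(4600 − 3000) = 1280/1600 = 0.8
a = 2640 − 0.8(3000) = 240
Equilibrium: Y = 240 + 0.8Y + 640
0.2Y = 880, so Y = 880/0.2 = 4400

Y = 4400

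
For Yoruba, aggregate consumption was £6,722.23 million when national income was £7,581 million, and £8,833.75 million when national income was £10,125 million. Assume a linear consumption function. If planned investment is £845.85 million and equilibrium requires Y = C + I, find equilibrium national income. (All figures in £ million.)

MPC = (8833.75 − 6722.23)/(10125 − 7581) = 2111.52/2544 = 0.83
a = 6722.23 − 0.83(7581) = 430
Equilibrium: Y = 430 + 0.83Y + 845.85
0.17Y = 1275.85, so Y = 1275.85/0.17 = 7505

Y = 7505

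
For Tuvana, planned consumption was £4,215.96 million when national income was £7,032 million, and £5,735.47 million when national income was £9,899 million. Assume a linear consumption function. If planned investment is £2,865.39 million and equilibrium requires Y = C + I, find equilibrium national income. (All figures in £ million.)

MPC = (5735.47 − 4215.96)/(9899 − 7032) = 1519.51/2867 = 0.53
a = 4215.96 − 0.53(7032) = 489
Equilibrium: Y = 489 + 0.53Y + 2865.39
0.47Y = 3354.39, so Y = 3354.39/0.47 = 7137

Y = 7137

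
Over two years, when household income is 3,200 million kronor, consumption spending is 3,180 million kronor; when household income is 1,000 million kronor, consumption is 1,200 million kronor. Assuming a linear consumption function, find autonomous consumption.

a = 300

MPC = ΔC/ΔY = (3180 − 1200)/(3200 − 1000) = 1980/2200 = 0.9
a = C − MPC·Y = 1200 − 0.9(1000) = 1200 − 900 = 300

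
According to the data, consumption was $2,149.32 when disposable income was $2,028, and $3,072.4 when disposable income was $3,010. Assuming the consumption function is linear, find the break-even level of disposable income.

MPC = (3072.4 − 2149.32)/(3010 − 2028) = 923.08/982 = 0.94
a = 2149.32 − 0.94(2028) = 2149.32 − 1906.32 = 243
Break-even: Y = a/(1−MPC) = 243/0.06 = 4050

Y = 4050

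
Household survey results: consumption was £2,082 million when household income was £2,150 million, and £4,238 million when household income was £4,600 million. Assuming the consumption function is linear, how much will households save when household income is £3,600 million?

MPC = (4238 − 2082)/(4600 − 2150) = 2156/2450 = 0.88
a = 2082 − 0.88(2150) = 2082 − 1892 = 190
C = 190 + 0.88(3600) = 3358
S = 3600 − 3358 = 242

S = 242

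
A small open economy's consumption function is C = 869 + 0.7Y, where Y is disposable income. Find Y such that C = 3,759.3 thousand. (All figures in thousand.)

Y = 4129

869 + 0.7Y = 3759.3
0.7Y = 2890.3, so Y = 2890.3/0.7 = 4129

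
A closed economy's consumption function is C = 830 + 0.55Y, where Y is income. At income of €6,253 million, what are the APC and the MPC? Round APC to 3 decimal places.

APC = 0.683; MPC = 0.55

MPC = 0.55 (the slope of the consumption function)
C = 830 + 0.55(6253) = 4269.15, so APC = 4269.15/6253 = 0.683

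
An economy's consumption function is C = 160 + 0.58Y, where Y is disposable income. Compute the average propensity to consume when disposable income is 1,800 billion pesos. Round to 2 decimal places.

APC = 0.67

C = 160 + 0.58(1800) = 1204
APC = C/Y = 1204/1800 = 0.67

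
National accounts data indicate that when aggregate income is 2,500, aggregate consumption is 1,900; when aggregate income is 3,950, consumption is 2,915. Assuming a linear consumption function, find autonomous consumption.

a = 150

MPC = ΔC/ΔY = (2915 − 1900)/(3950 − 2500) = 1015/1450 = 0.7
a = C − MPC·Y = 1900 − 0.7(2500) = 1900 − 1750 = 150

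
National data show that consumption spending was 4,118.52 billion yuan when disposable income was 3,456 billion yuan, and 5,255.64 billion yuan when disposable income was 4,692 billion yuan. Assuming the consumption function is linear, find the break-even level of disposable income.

Y = 11737.5

MPC = (5255.64 − 4118.52)/(4692 − 3456) = 1137.12/1236 = 0.92
a = 4118.52 − 0.92(3456) = 4118.52 − 3179.52 = 939
Break-even: Y = a/(1−MPC) = 939/0.08 = 11737.5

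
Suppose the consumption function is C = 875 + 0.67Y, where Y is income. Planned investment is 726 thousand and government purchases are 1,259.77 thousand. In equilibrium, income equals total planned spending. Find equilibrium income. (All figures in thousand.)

Y = 8669

Y = C + I + G = 875 + 0.67Y + 726 + 1259.77
Y − 0.67Y = 2860.77
0.33Y = 2860.77, so Y = 2860.77/0.33 = 8669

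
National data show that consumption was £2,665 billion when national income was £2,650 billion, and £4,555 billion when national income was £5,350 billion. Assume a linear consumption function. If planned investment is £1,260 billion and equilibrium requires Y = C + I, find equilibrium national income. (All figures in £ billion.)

Y = 6900

MPC = (4555 − 2665)/(5350 − 2650) = 1890/2700 = 0.7
a = 2665 − 0.7(2650) = 810
Equilibrium: Y = 810 + 0.7Y + 1260
0.3Y = 2070, so Y = 2070/0.3 = 6900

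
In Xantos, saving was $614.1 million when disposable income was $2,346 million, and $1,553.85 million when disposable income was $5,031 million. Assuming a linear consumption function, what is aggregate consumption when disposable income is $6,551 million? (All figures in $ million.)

MPS = ΔS/ΔY = (1553.85 − 614.1)/(5031 − 2346) = 939.75/2685 = 0.35
MPC = 1 − MPS = 0.65
Autonomous saving = 614.1 − 0.35(2346) = -207, so a = 207
C = 207 + 0.65(6551) = 207 + 4258.15 = 4465.15

C = 4465.15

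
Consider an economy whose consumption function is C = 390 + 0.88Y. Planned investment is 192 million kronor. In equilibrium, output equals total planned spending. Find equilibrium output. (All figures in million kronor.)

Y = C + I = 390 + 0.88Y + 192
Y − 0.88Y = 582
0.12Y = 582, so Y = 582/0.12 = 4850

Y = 4850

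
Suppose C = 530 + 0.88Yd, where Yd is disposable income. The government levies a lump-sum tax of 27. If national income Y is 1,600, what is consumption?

C = 1914.24

Yd = Y − T = 1600 − 27 = 1573
C = 530 + 0.88(1573) = 530 + 1384.24 = 1914.24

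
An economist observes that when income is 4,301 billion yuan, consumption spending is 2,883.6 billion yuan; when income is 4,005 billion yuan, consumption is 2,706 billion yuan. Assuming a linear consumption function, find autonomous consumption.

MPC = ΔC/ΔY = (2883.6 − 2706)/(4301 − 4005) = 177.6/296 = 0.6
a = C − MPC·Y = 2706 − 0.6(4005) = 2706 − 2403 = 303

a = 303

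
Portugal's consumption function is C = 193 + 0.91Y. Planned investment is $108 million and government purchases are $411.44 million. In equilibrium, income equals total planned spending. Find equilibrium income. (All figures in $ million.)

Y = 7916

Y = C + I + G = 193 + 0.91Y + 108 + 411.44
Y − 0.91Y = 712.44
0.09Y = 712.44, so Y = 712.44/0.09 = 7916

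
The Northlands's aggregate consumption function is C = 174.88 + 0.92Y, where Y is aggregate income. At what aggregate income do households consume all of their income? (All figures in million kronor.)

At break-even, C = Y: 174.88 + 0.92Y = Y
0.08Y = 174.88, so Y = 174.88/0.08 = 2186

Y = 2186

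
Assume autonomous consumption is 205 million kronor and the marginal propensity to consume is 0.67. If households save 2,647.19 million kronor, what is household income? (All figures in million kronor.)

Y = 8643

S = Y − C = -205 + 0.33Y
-205 + 0.33Y = 2647.19, so 0.33Y = 2852.19 and Y = 8643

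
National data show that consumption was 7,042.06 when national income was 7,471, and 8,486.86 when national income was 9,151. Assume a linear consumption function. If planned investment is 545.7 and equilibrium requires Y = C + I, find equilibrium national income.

Y = 8305

MPC = (8486.86 − 7042.06)/(9151 − 7471) = 1444.8/1680 = 0.86
a = 7042.06 − 0.86(7471) = 617
Equilibrium: Y = 617 + 0.86Y + 545.7
0.14Y = 1162.7, so Y = 1162.7/0.14 = 8305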